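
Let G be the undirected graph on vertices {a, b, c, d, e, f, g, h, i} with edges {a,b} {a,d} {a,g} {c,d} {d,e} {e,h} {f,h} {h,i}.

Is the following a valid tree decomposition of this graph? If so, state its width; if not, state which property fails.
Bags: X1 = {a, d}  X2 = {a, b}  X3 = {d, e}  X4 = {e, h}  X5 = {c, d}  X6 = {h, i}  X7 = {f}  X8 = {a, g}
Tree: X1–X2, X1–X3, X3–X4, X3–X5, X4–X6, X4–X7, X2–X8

A tree decomposition must satisfy three properties: every vertex lies in some bag; for every edge, both endpoints lie together in some bag; and for every vertex, the bags containing it form a connected subtree. Here edge (h,f) lies in no bag, so the decomposition is invalid.

No — edge (h,f) lies in no bag.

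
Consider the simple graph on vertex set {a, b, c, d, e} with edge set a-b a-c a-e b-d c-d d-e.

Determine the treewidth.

2

A width-2 tree decomposition is:
Bags: B1 = {a, c, d}  B2 = {a, d, e}  B3 = {a, b, d}
Tree: B1–B2, B2–B3
Every bag has size at most 3, so the width is 3 − 1 = 2 and tw(G) ≤ 2. The edges c–a–e–d–c form a cycle, so G is not a tree and its treewidth is at least 2. Hence tw(G) = 2 exactly.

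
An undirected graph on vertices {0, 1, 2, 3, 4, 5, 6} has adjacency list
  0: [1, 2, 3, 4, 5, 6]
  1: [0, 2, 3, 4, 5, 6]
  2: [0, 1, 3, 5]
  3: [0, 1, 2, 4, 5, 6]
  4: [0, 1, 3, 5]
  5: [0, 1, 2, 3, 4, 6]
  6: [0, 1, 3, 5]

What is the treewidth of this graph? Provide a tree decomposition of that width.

Each bag holds 5 vertices, so the decomposition has width 4, which upper-bounds the treewidth. Conversely, {0, 1, 2, 3, 5} is a clique of size 5, and the vertices of any clique must share a bag in every tree decomposition; so some bag has ≥ 5 vertices and tw(G) ≥ 4. Hence tw(G) = 4 exactly.

Treewidth 4.
One such decomposition:
Bags: B1 = {0, 1, 3, 5, 6}  B2 = {0, 1, 2, 3, 5}  B3 = {0, 1, 3, 4, 5}
Tree: B1–B2, B1–B3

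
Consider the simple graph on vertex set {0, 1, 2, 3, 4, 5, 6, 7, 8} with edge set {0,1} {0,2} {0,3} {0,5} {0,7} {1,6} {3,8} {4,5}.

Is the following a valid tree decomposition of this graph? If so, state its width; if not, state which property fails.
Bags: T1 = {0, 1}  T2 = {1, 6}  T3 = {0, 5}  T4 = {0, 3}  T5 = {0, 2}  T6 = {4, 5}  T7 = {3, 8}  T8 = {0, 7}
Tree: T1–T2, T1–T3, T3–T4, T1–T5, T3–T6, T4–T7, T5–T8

Yes; width 1.

Vertex coverage: the bags together contain {0, 1, 2, 3, 4, 5, 6, 7, 8}, the full vertex set. Edge coverage: each edge of G has both endpoints in at least one bag. Running intersection: for every vertex, the bags containing it form a connected subtree. All three properties hold, so this is a valid tree decomposition of width max|bag| − 1 = 1, and hence tw(G) ≤ 1.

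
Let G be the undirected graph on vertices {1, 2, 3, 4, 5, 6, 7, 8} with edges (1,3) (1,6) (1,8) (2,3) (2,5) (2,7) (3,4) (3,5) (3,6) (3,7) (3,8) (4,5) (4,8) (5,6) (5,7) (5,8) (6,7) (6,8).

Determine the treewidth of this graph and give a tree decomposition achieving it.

Treewidth 3.
One optimal decomposition is:
Bags: B1 = {3, 5, 6, 7}  B2 = {3, 5, 6, 8}  B3 = {2, 3, 5, 7}  B4 = {3, 4, 5, 8}  B5 = {1, 3, 6, 8}
Tree: B1–B2, B1–B3, B2–B4, B2–B5

Each bag holds 4 vertices, so the decomposition has width 3, which upper-bounds the treewidth. On the other hand G contains the 4-clique {1, 3, 6, 8}. A clique must lie in a single bag of any decomposition, so no decomposition can have width below 3. The upper and lower bounds meet at 3, so that is the treewidth.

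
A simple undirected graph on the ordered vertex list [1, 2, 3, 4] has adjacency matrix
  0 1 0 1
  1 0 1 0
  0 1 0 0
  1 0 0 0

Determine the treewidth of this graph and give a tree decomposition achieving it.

Treewidth 1.
Bags: B1 = {1, 2}  B2 = {1, 4}  B3 = {2, 3}
Tree: B1–B2, B1–B3

The largest bag has 2 vertices, giving width 1; this decomposition certifies tw(G) ≤ 1. Since G has at least one edge (e.g. 2–1), it is not an edgeless graph, so tw(G) ≥ 1. Hence tw(G) = 1 exactly.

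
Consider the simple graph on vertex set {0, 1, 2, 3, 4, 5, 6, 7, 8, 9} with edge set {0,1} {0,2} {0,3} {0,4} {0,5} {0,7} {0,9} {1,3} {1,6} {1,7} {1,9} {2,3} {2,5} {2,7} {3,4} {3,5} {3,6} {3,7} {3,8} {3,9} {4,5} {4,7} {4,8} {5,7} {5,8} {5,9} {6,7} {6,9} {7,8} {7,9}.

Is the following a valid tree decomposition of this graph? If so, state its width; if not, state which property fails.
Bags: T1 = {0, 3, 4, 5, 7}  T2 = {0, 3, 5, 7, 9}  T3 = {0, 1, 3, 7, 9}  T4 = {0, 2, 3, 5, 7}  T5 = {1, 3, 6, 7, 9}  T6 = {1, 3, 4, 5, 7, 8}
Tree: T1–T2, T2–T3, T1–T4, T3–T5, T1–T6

No — bags containing vertex 1 are not connected in the tree.

A tree decomposition must satisfy three properties: every vertex lies in some bag; for every edge, both endpoints lie together in some bag; and for every vertex, the bags containing it form a connected subtree. Here bags containing vertex 1 are not connected in the tree, so the decomposition is invalid.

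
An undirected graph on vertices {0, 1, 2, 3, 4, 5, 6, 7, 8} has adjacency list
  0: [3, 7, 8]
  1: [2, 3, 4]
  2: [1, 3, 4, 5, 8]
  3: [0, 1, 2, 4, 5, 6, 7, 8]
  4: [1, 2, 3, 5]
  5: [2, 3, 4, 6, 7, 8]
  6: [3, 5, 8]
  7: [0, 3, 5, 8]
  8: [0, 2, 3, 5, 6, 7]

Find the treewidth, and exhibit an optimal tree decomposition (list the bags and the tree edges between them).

Treewidth 3.
One such decomposition:
Bags: B1 = {3, 5, 6, 8}  B2 = {3, 5, 7, 8}  B3 = {0, 3, 7, 8}  B4 = {2, 3, 5, 8}  B5 = {2, 3, 4, 5}  B6 = {1, 2, 3, 4}
Tree: B1–B2, B2–B3, B1–B4, B4–B5, B5–B6

Each bag holds 4 vertices, so the decomposition has width 3, which upper-bounds the treewidth. Conversely, {0, 3, 7, 8} is a clique of size 4, and the vertices of any clique must share a bag in every tree decomposition; so some bag has ≥ 4 vertices and tw(G) ≥ 3. Combining the bounds, tw(G) = 3.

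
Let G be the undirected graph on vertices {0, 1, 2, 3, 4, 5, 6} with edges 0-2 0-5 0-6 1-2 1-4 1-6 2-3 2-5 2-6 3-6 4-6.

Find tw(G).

A width-2 tree decomposition is:
Bags: B1 = {0, 2, 6}  B2 = {1, 2, 6}  B3 = {0, 2, 5}  B4 = {2, 3, 6}  B5 = {1, 4, 6}
Tree: B1–B2, B1–B3, B2–B4, B2–B5
Every bag has size at most 3, so the width is 3 − 1 = 2 and tw(G) ≤ 2. On the other hand G contains the 3-clique {0, 2, 5}. A clique must lie in a single bag of any decomposition, so no decomposition can have width below 2. Combining the bounds, tw(G) = 2.

2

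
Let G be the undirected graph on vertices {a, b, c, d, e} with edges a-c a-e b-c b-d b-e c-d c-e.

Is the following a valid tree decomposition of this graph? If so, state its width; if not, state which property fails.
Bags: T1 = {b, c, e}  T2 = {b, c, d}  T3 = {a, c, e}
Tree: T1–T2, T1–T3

Yes; width 2.

Vertex coverage: the bags together contain {a, b, c, d, e}, the full vertex set. Edge coverage: each edge of G has both endpoints in at least one bag. Running intersection: for every vertex, the bags containing it form a connected subtree. All three properties hold, so this is a valid tree decomposition of width max|bag| − 1 = 2, and hence tw(G) ≤ 2.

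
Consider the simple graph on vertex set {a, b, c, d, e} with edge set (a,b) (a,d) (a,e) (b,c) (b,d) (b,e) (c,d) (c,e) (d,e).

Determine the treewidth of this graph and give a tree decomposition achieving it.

The largest bag has 4 vertices, giving width 3; this decomposition certifies tw(G) ≤ 3. Conversely, {b, c, d, e} is a clique of size 4, and the vertices of any clique must share a bag in every tree decomposition; so some bag has ≥ 4 vertices and tw(G) ≥ 3. The upper and lower bounds meet at 3, so that is the treewidth.

Treewidth 3.
One such decomposition:
Bags: B1 = {b, c, d, e}  B2 = {a, b, d, e}
Tree: B1–B2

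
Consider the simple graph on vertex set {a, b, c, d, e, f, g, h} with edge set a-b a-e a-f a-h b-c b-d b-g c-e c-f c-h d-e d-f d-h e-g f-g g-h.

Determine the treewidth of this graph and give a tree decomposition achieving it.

Every bag has size at most 5, so the width is 5 − 1 = 4 and tw(G) ≤ 4. For the lower bound: the 5 vertex sets {d,h}, {a,e}, {c,f}, {b}, {g} are disjoint, each induces a connected subgraph, and every pair is joined by at least one edge of G. Contracting each set to a single vertex therefore yields K_{5} as a minor, and since treewidth is minor-monotone, tw(G) ≥ tw(K_{5}) = 4. The upper and lower bounds meet at 4, so that is the treewidth.

Treewidth 4.
One such decomposition:
Bags: B1 = {b, d, e, f, h}  B2 = {a, b, e, f, h}  B3 = {b, c, e, f, h}  B4 = {b, e, f, g, h}
Tree: B1–B2, B2–B3, B3–B4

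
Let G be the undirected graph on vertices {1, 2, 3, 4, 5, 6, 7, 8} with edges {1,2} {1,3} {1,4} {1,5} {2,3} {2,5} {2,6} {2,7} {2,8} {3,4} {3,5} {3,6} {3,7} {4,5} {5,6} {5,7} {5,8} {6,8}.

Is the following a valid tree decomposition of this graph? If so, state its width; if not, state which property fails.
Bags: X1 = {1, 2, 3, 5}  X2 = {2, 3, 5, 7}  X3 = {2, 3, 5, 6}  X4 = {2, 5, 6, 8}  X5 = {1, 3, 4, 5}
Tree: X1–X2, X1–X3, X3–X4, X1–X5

Checking the three conditions: (i) the bags cover all of {1, 2, 3, 4, 5, 6, 7, 8}; (ii) for each edge, some bag contains both endpoints; (iii) the bags containing any fixed vertex form a subtree. All hold, so the decomposition is valid with width 4 − 1 = 3.

Yes; width 3.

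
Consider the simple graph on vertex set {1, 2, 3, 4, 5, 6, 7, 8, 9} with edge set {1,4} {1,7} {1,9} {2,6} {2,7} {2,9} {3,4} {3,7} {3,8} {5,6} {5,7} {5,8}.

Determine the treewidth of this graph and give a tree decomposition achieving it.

Every bag has size at most 4, so the width is 4 − 1 = 3 and tw(G) ≤ 3. For the lower bound: the 4 vertex sets {1,4,9}, {2}, {7}, {3,5,6,8} are disjoint, each induces a connected subgraph, and every pair is joined by at least one edge of G. Contracting each set to a single vertex therefore yields K_{4} as a minor, and since treewidth is minor-monotone, tw(G) ≥ tw(K_{4}) = 3. The upper and lower bounds meet at 3, so that is the treewidth.

Treewidth 3.
One optimal decomposition is:
Bags: B1 = {1, 2, 4, 9}  B2 = {1, 2, 4, 7}  B3 = {2, 3, 4, 7}  B4 = {2, 3, 6, 7}  B5 = {3, 5, 6, 7}  B6 = {3, 5, 6, 8}
Tree: B1–B2, B2–B3, B3–B4, B4–B5, B5–B6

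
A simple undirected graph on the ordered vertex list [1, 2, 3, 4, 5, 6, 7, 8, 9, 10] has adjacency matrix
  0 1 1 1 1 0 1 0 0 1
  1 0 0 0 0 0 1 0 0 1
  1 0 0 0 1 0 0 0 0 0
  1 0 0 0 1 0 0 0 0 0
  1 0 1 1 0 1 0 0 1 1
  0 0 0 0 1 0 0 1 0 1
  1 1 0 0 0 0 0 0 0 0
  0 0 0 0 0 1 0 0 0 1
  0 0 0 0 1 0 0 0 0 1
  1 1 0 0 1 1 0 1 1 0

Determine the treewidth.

2

A width-2 tree decomposition is:
Bags: B1 = {1, 2, 10}  B2 = {1, 5, 10}  B3 = {5, 6, 10}  B4 = {5, 9, 10}  B5 = {6, 8, 10}  B6 = {1, 2, 7}  B7 = {1, 4, 5}  B8 = {1, 3, 5}
Tree: B1–B2, B2–B3, B3–B4, B3–B5, B1–B6, B2–B7, B7–B8
The largest bag has 3 vertices, giving width 2; this decomposition certifies tw(G) ≤ 2. For the lower bound, the 3 vertices {6, 8, 10} are pairwise adjacent, and any tree decomposition puts a clique entirely inside one bag — forcing width ≥ 2. Hence tw(G) = 2 exactly.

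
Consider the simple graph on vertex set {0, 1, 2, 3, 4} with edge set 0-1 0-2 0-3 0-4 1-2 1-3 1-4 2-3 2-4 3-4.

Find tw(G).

4

A width-4 tree decomposition is:
Bags: B1 = {0, 1, 2, 3, 4}
Tree: (single bag)
A single bag containing all 5 vertices is trivially a valid decomposition of width 4. On the other hand G contains the 5-clique {0, 1, 2, 3, 4}. A clique must lie in a single bag of any decomposition, so no decomposition can have width below 4. Therefore the treewidth is 4.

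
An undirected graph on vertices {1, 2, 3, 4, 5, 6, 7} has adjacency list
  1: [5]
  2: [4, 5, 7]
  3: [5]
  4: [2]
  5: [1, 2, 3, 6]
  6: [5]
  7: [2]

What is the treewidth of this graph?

1

A width-1 tree decomposition is:
Bags: B1 = {3, 5}  B2 = {2, 5}  B3 = {2, 7}  B4 = {2, 4}  B5 = {5, 6}  B6 = {1, 5}
Tree: B1–B2, B2–B3, B2–B4, B1–B5, B1–B6
Each bag holds 2 vertices, so the decomposition has width 1, which upper-bounds the treewidth. G has an edge, so its treewidth is at least 1. The upper and lower bounds meet at 1, so that is the treewidth.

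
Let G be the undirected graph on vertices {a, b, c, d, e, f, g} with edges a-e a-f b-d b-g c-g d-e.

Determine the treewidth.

1

A width-1 tree decomposition is:
Bags: B1 = {c, g}  B2 = {b, g}  B3 = {b, d}  B4 = {d, e}  B5 = {a, e}  B6 = {a, f}
Tree: B1–B2, B2–B3, B3–B4, B4–B5, B5–B6
Every bag has size at most 2, so the width is 2 − 1 = 1 and tw(G) ≤ 1. Any graph with an edge has treewidth ≥ 1, and G has the edge c–g. Hence tw(G) = 1 exactly.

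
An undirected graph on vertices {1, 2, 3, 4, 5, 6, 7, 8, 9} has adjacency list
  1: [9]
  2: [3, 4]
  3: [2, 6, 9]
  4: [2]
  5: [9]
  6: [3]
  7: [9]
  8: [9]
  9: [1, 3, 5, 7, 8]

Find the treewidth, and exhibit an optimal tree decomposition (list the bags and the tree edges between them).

Every bag has size at most 2, so the width is 2 − 1 = 1 and tw(G) ≤ 1. Any graph with an edge has treewidth ≥ 1, and G has the edge 1–9. Therefore the treewidth is 1.

Treewidth 1.
Bags: B1 = {1, 9}  B2 = {7, 9}  B3 = {3, 9}  B4 = {2, 3}  B5 = {2, 4}  B6 = {5, 9}  B7 = {8, 9}  B8 = {3, 6}
Tree: B1–B2, B1–B3, B3–B4, B4–B5, B2–B6, B2–B7, B4–B8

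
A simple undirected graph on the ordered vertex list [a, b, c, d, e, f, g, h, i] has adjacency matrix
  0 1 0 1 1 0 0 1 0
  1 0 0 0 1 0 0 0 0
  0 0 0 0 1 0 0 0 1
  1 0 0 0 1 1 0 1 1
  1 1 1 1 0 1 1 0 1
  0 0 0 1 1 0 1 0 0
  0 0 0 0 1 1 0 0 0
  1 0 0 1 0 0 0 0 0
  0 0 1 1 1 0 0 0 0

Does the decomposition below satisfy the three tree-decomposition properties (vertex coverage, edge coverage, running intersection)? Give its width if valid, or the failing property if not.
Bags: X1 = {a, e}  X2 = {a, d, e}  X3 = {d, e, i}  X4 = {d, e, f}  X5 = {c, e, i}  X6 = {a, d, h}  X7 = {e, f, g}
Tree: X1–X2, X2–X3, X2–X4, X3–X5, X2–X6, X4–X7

A tree decomposition must satisfy three properties: every vertex lies in some bag; for every edge, both endpoints lie together in some bag; and for every vertex, the bags containing it form a connected subtree. Here vertex b appears in no bag, so the decomposition is invalid.

No — vertex b appears in no bag.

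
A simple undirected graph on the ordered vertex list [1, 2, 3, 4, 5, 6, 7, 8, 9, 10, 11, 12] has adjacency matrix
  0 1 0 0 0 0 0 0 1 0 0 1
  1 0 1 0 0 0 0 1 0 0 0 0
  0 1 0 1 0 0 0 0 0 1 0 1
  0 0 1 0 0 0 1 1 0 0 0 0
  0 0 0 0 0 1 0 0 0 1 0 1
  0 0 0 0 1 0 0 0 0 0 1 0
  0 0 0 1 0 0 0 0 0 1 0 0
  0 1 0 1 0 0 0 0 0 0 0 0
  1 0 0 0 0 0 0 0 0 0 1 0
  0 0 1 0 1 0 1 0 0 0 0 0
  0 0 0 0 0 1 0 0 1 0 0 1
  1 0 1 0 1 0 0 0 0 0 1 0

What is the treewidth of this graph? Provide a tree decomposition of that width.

Every bag has size at most 4, so the width is 4 − 1 = 3 and tw(G) ≤ 3. For the lower bound: the 4 vertex sets {4,7,8}, {10}, {3}, {1,2,5,12} are disjoint, each induces a connected subgraph, and every pair is joined by at least one edge of G. Contracting each set to a single vertex therefore yields K_{4} as a minor, and since treewidth is minor-monotone, tw(G) ≥ tw(K_{4}) = 3. The upper and lower bounds meet at 3, so that is the treewidth.

Treewidth 3.
One optimal decomposition is:
Bags: B1 = {4, 7, 8, 10}  B2 = {3, 4, 8, 10}  B3 = {2, 3, 8, 10}  B4 = {2, 3, 5, 10}  B5 = {2, 3, 5, 12}  B6 = {1, 2, 5, 12}  B7 = {1, 5, 6, 12}  B8 = {1, 6, 11, 12}  B9 = {1, 6, 9, 11}
Tree: B1–B2, B2–B3, B3–B4, B4–B5, B5–B6, B6–B7, B7–B8, B8–B9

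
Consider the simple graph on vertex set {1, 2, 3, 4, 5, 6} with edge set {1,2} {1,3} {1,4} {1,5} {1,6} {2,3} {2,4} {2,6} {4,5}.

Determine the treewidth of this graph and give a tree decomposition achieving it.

Treewidth 2.
One such decomposition:
Bags: B1 = {1, 2, 3}  B2 = {1, 2, 4}  B3 = {1, 4, 5}  B4 = {1, 2, 6}
Tree: B1–B2, B2–B3, B1–B4

Each bag holds 3 vertices, so the decomposition has width 2, which upper-bounds the treewidth. On the other hand G contains the 3-clique {1, 2, 3}. A clique must lie in a single bag of any decomposition, so no decomposition can have width below 2. The upper and lower bounds meet at 2, so that is the treewidth.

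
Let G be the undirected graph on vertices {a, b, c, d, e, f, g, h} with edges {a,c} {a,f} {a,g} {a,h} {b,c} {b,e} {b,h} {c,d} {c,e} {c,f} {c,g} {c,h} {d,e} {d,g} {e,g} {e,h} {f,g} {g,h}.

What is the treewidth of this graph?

A width-3 tree decomposition is:
Bags: B1 = {a, c, g, h}  B2 = {a, c, f, g}  B3 = {c, e, g, h}  B4 = {b, c, e, h}  B5 = {c, d, e, g}
Tree: B1–B2, B1–B3, B3–B4, B3–B5
Each bag holds 4 vertices, so the decomposition has width 3, which upper-bounds the treewidth. On the other hand G contains the 4-clique {c, d, e, g}. A clique must lie in a single bag of any decomposition, so no decomposition can have width below 3. Therefore the treewidth is 3.

3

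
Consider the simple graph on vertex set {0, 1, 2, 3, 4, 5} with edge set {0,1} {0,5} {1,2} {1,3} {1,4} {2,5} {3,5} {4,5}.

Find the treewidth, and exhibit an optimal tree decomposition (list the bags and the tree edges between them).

The largest bag has 3 vertices, giving width 2; this decomposition certifies tw(G) ≤ 2. The edges 5–2–1–4–5 form a cycle, so G is not a tree and its treewidth is at least 2. Therefore the treewidth is 2.

Treewidth 2.
Bags: B1 = {1, 2, 5}  B2 = {1, 4, 5}  B3 = {1, 3, 5}  B4 = {0, 1, 5}
Tree: B1–B2, B2–B3, B3–B4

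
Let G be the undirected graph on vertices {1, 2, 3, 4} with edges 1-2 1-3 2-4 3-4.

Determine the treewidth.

A width-2 tree decomposition is:
Bags: B1 = {1, 3, 4}  B2 = {1, 2, 4}
Tree: B1–B2
Every bag has size at most 3, so the width is 3 − 1 = 2 and tw(G) ≤ 2. For the lower bound, G contains the cycle 1–3–4–2–1, so G is not a forest; only forests have treewidth ≤ 1, hence tw(G) ≥ 2. Combining the bounds, tw(G) = 2.

2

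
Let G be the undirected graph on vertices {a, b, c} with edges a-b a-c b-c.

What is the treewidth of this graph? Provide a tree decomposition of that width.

Treewidth 2.
Bags: B1 = {a, b, c}
Tree: (single bag)

With just one bag of size 3, the width is 3 − 1 = 2, so tw(G) ≤ 2. Conversely, {a, b, c} is a clique of size 3, and the vertices of any clique must share a bag in every tree decomposition; so some bag has ≥ 3 vertices and tw(G) ≥ 2. Combining the bounds, tw(G) = 2.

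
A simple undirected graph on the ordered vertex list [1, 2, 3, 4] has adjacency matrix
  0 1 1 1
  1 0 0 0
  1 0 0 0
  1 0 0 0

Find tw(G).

A width-1 tree decomposition is:
Bags: B1 = {1, 3}  B2 = {1, 4}  B3 = {1, 2}
Tree: B1–B2, B1–B3
The largest bag has 2 vertices, giving width 1; this decomposition certifies tw(G) ≤ 1. Any graph with an edge has treewidth ≥ 1, and G has the edge 3–1. Combining the bounds, tw(G) = 1.

1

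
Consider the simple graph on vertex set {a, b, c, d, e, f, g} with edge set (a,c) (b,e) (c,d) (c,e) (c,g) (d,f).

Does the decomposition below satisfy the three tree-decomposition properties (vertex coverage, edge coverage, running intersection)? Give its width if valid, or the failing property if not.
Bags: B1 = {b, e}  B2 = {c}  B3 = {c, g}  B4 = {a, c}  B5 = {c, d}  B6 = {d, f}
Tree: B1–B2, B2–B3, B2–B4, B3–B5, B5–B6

No — edge (e,c) lies in no bag.

A tree decomposition must satisfy three properties: every vertex lies in some bag; for every edge, both endpoints lie together in some bag; and for every vertex, the bags containing it form a connected subtree. Here edge (e,c) lies in no bag, so the decomposition is invalid.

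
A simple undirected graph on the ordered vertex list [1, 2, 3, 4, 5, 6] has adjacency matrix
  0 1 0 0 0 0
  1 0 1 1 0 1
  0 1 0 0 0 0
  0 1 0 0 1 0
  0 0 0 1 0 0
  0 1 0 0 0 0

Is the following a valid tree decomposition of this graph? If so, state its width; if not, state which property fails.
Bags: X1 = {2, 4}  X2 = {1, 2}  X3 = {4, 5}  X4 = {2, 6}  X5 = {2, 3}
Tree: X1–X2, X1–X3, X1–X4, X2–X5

Yes; width 1.

Every vertex of G appears in some bag (union = {1, 2, 3, 4, 5, 6}); every edge is covered by a bag; and for each vertex v the set of bags containing v is connected in the bag tree. The decomposition is therefore valid. The largest bag has 2 vertices, so the width is 1.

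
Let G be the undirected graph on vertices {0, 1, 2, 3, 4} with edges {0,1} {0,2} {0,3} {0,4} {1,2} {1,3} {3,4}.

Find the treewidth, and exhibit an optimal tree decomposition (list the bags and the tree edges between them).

Each bag holds 3 vertices, so the decomposition has width 2, which upper-bounds the treewidth. For the lower bound, the 3 vertices {0, 1, 2} are pairwise adjacent, and any tree decomposition puts a clique entirely inside one bag — forcing width ≥ 2. Hence tw(G) = 2 exactly.

Treewidth 2.
Bags: B1 = {0, 3, 4}  B2 = {0, 1, 3}  B3 = {0, 1, 2}
Tree: B1–B2, B2–B3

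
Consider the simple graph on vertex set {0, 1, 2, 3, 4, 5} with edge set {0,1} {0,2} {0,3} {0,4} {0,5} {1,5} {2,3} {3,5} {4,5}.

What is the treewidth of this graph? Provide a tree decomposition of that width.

Every bag has size at most 3, so the width is 3 − 1 = 2 and tw(G) ≤ 2. For the lower bound, the 3 vertices {0, 2, 3} are pairwise adjacent, and any tree decomposition puts a clique entirely inside one bag — forcing width ≥ 2. Hence tw(G) = 2 exactly.

Treewidth 2.
One such decomposition:
Bags: B1 = {0, 3, 5}  B2 = {0, 1, 5}  B3 = {0, 2, 3}  B4 = {0, 4, 5}
Tree: B1–B2, B1–B3, B1–B4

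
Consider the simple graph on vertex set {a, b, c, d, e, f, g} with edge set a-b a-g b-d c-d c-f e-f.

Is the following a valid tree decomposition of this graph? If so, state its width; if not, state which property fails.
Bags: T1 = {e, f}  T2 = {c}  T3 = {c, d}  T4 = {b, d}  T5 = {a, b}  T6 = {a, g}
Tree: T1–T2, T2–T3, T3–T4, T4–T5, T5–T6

A tree decomposition must satisfy three properties: every vertex lies in some bag; for every edge, both endpoints lie together in some bag; and for every vertex, the bags containing it form a connected subtree. Here edge (f,c) lies in no bag, so the decomposition is invalid.

No — edge (f,c) lies in no bag.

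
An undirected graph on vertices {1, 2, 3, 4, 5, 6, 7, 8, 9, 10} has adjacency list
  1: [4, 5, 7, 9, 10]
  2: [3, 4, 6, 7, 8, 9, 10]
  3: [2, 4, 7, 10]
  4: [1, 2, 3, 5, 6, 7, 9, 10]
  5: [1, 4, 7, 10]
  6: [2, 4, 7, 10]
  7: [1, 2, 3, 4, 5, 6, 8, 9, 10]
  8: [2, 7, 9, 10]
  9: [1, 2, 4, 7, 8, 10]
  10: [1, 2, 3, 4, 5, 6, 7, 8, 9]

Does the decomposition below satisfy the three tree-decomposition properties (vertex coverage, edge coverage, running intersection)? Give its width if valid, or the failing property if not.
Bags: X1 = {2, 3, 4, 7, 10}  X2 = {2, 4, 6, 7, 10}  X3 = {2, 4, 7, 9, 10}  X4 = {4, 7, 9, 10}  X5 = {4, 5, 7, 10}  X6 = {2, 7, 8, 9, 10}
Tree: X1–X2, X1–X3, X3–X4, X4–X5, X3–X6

A tree decomposition must satisfy three properties: every vertex lies in some bag; for every edge, both endpoints lie together in some bag; and for every vertex, the bags containing it form a connected subtree. Here vertex 1 appears in no bag, so the decomposition is invalid.

No — vertex 1 appears in no bag.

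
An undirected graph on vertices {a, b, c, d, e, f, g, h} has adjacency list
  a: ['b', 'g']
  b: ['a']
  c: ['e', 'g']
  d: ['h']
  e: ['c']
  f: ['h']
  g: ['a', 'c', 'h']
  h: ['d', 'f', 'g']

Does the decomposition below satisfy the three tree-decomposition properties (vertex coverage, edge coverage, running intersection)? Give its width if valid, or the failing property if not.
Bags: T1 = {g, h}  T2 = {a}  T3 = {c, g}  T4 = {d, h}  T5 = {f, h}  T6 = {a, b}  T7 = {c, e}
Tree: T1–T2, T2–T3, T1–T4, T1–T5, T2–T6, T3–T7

A tree decomposition must satisfy three properties: every vertex lies in some bag; for every edge, both endpoints lie together in some bag; and for every vertex, the bags containing it form a connected subtree. Here edge (g,a) lies in no bag, so the decomposition is invalid.

No — edge (g,a) lies in no bag.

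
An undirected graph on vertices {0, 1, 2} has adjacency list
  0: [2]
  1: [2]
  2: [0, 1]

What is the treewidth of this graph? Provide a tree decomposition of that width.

Every bag has size at most 2, so the width is 2 − 1 = 1 and tw(G) ≤ 1. Since G has at least one edge (e.g. 2–0), it is not an edgeless graph, so tw(G) ≥ 1. Hence tw(G) = 1 exactly.

Treewidth 1.
One optimal decomposition is:
Bags: B1 = {0, 2}  B2 = {1, 2}
Tree: B1–B2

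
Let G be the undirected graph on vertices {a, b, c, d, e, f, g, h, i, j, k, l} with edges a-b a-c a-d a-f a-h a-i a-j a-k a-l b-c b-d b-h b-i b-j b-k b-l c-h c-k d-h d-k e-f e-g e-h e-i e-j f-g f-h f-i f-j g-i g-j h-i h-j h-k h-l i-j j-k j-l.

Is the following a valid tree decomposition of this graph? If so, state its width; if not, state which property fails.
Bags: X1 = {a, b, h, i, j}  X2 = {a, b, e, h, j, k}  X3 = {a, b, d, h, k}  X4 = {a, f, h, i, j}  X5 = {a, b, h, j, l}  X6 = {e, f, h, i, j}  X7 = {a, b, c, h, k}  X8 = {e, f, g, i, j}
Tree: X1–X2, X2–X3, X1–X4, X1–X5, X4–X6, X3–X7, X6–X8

No — bags containing vertex e are not connected in the tree.

A tree decomposition must satisfy three properties: every vertex lies in some bag; for every edge, both endpoints lie together in some bag; and for every vertex, the bags containing it form a connected subtree. Here bags containing vertex e are not connected in the tree, so the decomposition is invalid.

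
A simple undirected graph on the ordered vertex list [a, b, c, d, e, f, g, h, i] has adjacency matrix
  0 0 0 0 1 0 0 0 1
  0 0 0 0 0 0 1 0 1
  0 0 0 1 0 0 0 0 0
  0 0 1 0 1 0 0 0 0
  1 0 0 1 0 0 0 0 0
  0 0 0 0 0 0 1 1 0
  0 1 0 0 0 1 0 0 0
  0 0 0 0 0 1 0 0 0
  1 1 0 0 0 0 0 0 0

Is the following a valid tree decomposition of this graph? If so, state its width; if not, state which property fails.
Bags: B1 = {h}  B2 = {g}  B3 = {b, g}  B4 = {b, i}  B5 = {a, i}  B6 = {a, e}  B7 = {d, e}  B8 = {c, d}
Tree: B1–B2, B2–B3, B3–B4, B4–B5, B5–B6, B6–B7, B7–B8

A tree decomposition must satisfy three properties: every vertex lies in some bag; for every edge, both endpoints lie together in some bag; and for every vertex, the bags containing it form a connected subtree. Here vertex f appears in no bag, so the decomposition is invalid.

No — vertex f appears in no bag.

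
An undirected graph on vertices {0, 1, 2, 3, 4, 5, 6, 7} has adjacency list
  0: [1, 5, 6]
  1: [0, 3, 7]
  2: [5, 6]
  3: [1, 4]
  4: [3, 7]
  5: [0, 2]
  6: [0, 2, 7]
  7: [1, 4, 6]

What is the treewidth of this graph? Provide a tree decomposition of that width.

Each bag holds 3 vertices, so the decomposition has width 2, which upper-bounds the treewidth. Since 5–2–6–0–5 is a cycle in G, G is not acyclic. Forests are exactly the graphs of treewidth ≤ 1, so tw(G) ≥ 2. Therefore the treewidth is 2.

Treewidth 2.
One optimal decomposition is:
Bags: B1 = {0, 2, 5}  B2 = {0, 2, 6}  B3 = {0, 1, 6}  B4 = {1, 6, 7}  B5 = {1, 3, 7}  B6 = {3, 4, 7}
Tree: B1–B2, B2–B3, B3–B4, B4–B5, B5–B6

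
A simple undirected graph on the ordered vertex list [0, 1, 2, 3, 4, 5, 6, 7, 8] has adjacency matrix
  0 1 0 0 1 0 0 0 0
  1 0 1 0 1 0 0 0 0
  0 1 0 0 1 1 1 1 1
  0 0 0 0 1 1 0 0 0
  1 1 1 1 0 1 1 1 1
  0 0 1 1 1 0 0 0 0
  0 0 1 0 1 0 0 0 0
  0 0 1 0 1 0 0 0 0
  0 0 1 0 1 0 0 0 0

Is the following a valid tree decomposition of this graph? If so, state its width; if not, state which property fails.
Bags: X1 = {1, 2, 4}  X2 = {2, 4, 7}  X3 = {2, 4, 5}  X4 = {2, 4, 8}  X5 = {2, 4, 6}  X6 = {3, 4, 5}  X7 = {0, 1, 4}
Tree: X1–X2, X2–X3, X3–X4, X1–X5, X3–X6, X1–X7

Yes; width 2.

Vertex coverage: the bags together contain {0, 1, 2, 3, 4, 5, 6, 7, 8}, the full vertex set. Edge coverage: each edge of G has both endpoints in at least one bag. Running intersection: for every vertex, the bags containing it form a connected subtree. All three properties hold, so this is a valid tree decomposition of width max|bag| − 1 = 2, and hence tw(G) ≤ 2.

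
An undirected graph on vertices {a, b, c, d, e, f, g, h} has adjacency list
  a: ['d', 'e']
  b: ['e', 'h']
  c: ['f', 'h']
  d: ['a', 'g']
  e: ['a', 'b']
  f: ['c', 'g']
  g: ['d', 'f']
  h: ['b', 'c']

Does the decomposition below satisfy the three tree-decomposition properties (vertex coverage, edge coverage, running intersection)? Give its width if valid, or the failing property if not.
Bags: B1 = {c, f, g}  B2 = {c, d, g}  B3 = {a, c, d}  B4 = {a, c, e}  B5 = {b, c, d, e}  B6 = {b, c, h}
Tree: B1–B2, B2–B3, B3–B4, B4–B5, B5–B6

No — bags containing vertex d are not connected in the tree.

A tree decomposition must satisfy three properties: every vertex lies in some bag; for every edge, both endpoints lie together in some bag; and for every vertex, the bags containing it form a connected subtree. Here bags containing vertex d are not connected in the tree, so the decomposition is invalid.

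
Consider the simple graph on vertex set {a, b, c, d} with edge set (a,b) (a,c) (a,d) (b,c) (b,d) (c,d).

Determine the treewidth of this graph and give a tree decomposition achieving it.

With just one bag of size 4, the width is 4 − 1 = 3, so tw(G) ≤ 3. On the other hand G contains the 4-clique {a, b, c, d}. A clique must lie in a single bag of any decomposition, so no decomposition can have width below 3. The upper and lower bounds meet at 3, so that is the treewidth.

Treewidth 3.
One optimal decomposition is:
Bags: B1 = {a, b, c, d}
Tree: (single bag)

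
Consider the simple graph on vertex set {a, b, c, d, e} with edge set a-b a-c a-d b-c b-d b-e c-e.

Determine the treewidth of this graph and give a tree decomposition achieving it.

Every bag has size at most 3, so the width is 3 − 1 = 2 and tw(G) ≤ 2. On the other hand G contains the 3-clique {a, b, d}. A clique must lie in a single bag of any decomposition, so no decomposition can have width below 2. The upper and lower bounds meet at 2, so that is the treewidth.

Treewidth 2.
Bags: B1 = {a, b, c}  B2 = {a, b, d}  B3 = {b, c, e}
Tree: B1–B2, B1–B3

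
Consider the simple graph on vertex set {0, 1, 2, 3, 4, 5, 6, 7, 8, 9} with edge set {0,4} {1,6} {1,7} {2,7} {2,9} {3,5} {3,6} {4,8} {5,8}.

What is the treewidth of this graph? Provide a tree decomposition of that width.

Every bag has size at most 2, so the width is 2 − 1 = 1 and tw(G) ≤ 1. Since G has at least one edge (e.g. 9–2), it is not an edgeless graph, so tw(G) ≥ 1. Therefore the treewidth is 1.

Treewidth 1.
One optimal decomposition is:
Bags: B1 = {2, 9}  B2 = {2, 7}  B3 = {1, 7}  B4 = {1, 6}  B5 = {3, 6}  B6 = {3, 5}  B7 = {5, 8}  B8 = {4, 8}  B9 = {0, 4}
Tree: B1–B2, B2–B3, B3–B4, B4–B5, B5–B6, B6–B7, B7–B8, B8–B9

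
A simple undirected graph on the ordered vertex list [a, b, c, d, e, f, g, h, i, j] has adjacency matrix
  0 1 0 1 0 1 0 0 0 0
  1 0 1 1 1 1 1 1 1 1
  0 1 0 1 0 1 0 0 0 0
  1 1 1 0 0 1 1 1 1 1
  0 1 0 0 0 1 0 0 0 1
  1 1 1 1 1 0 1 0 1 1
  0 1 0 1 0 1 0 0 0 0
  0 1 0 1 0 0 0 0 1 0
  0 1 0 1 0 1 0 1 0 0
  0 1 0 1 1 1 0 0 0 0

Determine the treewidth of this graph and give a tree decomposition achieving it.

Treewidth 3.
One optimal decomposition is:
Bags: B1 = {b, d, f, i}  B2 = {b, d, h, i}  B3 = {b, d, f, j}  B4 = {b, d, f, g}  B5 = {b, c, d, f}  B6 = {b, e, f, j}  B7 = {a, b, d, f}
Tree: B1–B2, B1–B3, B3–B4, B3–B5, B3–B6, B5–B7

Each bag holds 4 vertices, so the decomposition has width 3, which upper-bounds the treewidth. For the lower bound, the 4 vertices {b, d, h, i} are pairwise adjacent, and any tree decomposition puts a clique entirely inside one bag — forcing width ≥ 3. Hence tw(G) = 3 exactly.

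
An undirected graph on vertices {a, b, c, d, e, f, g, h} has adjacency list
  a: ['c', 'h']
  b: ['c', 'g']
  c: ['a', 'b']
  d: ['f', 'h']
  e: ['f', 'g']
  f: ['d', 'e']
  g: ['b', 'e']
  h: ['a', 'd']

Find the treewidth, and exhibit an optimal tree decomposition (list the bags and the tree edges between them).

Each bag holds 3 vertices, so the decomposition has width 2, which upper-bounds the treewidth. The edges h–a–c–b–g–e–f–d–h form a cycle, so G is not a tree and its treewidth is at least 2. The upper and lower bounds meet at 2, so that is the treewidth.

Treewidth 2.
One optimal decomposition is:
Bags: B1 = {a, c, h}  B2 = {b, c, h}  B3 = {b, g, h}  B4 = {e, g, h}  B5 = {e, f, h}  B6 = {d, f, h}
Tree: B1–B2, B2–B3, B3–B4, B4–B5, B5–B6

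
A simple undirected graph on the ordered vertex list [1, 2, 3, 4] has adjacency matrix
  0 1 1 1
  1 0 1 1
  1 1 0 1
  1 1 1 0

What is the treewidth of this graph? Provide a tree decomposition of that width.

With just one bag of size 4, the width is 4 − 1 = 3, so tw(G) ≤ 3. For the lower bound, the 4 vertices {1, 2, 3, 4} are pairwise adjacent, and any tree decomposition puts a clique entirely inside one bag — forcing width ≥ 3. Hence tw(G) = 3 exactly.

Treewidth 3.
Bags: B1 = {1, 2, 3, 4}
Tree: (single bag)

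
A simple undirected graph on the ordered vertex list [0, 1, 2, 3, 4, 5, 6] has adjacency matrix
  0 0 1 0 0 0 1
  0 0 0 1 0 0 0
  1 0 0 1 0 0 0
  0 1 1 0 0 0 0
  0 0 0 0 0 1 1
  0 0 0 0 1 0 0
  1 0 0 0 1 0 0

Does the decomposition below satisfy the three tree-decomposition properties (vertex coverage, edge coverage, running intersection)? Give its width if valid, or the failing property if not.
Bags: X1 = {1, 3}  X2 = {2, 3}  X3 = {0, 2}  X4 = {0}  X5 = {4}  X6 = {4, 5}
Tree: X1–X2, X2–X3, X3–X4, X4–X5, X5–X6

A tree decomposition must satisfy three properties: every vertex lies in some bag; for every edge, both endpoints lie together in some bag; and for every vertex, the bags containing it form a connected subtree. Here vertex 6 appears in no bag, so the decomposition is invalid.

No — vertex 6 appears in no bag.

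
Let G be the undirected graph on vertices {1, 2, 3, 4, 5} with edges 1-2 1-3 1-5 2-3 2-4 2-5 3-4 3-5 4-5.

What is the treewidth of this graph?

A width-3 tree decomposition is:
Bags: B1 = {2, 3, 4, 5}  B2 = {1, 2, 3, 5}
Tree: B1–B2
Each bag holds 4 vertices, so the decomposition has width 3, which upper-bounds the treewidth. On the other hand G contains the 4-clique {1, 2, 3, 5}. A clique must lie in a single bag of any decomposition, so no decomposition can have width below 3. The upper and lower bounds meet at 3, so that is the treewidth.

3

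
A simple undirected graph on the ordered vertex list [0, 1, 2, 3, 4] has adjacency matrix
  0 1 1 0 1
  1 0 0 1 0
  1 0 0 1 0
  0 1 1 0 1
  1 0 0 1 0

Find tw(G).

2

A width-2 tree decomposition is:
Bags: B1 = {0, 1, 3}  B2 = {0, 2, 3}  B3 = {0, 3, 4}
Tree: B1–B2, B2–B3
Every bag has size at most 3, so the width is 3 − 1 = 2 and tw(G) ≤ 2. The edges 0–1–3–2–0 form a cycle, so G is not a tree and its treewidth is at least 2. Combining the bounds, tw(G) = 2.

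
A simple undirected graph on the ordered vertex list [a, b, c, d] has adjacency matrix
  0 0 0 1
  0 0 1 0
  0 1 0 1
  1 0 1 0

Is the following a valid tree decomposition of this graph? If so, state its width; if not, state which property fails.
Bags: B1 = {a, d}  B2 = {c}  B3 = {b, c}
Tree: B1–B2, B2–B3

No — edge (d,c) lies in no bag.

A tree decomposition must satisfy three properties: every vertex lies in some bag; for every edge, both endpoints lie together in some bag; and for every vertex, the bags containing it form a connected subtree. Here edge (d,c) lies in no bag, so the decomposition is invalid.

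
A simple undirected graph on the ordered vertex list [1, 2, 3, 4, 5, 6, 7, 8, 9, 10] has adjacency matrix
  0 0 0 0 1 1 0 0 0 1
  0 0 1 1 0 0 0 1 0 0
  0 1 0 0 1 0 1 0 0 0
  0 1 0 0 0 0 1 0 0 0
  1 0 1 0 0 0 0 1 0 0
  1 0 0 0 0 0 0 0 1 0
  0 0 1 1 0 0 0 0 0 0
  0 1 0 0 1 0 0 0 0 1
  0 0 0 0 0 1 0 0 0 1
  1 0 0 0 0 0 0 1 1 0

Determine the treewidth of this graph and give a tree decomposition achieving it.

Treewidth 2.
One optimal decomposition is:
Bags: B1 = {1, 6, 9}  B2 = {1, 9, 10}  B3 = {1, 5, 10}  B4 = {5, 8, 10}  B5 = {3, 5, 8}  B6 = {2, 3, 8}  B7 = {2, 3, 7}  B8 = {2, 4, 7}
Tree: B1–B2, B2–B3, B3–B4, B4–B5, B5–B6, B6–B7, B7–B8

Each bag holds 3 vertices, so the decomposition has width 2, which upper-bounds the treewidth. The edges 6–9–10–1–6 form a cycle, so G is not a tree and its treewidth is at least 2. Combining the bounds, tw(G) = 2.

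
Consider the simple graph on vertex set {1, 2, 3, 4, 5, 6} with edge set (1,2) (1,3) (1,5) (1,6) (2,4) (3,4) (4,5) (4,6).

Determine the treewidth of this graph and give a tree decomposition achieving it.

The largest bag has 3 vertices, giving width 2; this decomposition certifies tw(G) ≤ 2. For the lower bound, G contains the cycle 4–6–1–5–4, so G is not a forest; only forests have treewidth ≤ 1, hence tw(G) ≥ 2. The upper and lower bounds meet at 2, so that is the treewidth.

Treewidth 2.
One optimal decomposition is:
Bags: B1 = {1, 4, 6}  B2 = {1, 4, 5}  B3 = {1, 3, 4}  B4 = {1, 2, 4}
Tree: B1–B2, B2–B3, B3–B4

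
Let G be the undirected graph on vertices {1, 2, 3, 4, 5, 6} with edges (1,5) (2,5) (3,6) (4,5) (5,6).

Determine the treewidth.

1

A width-1 tree decomposition is:
Bags: B1 = {1, 5}  B2 = {5, 6}  B3 = {3, 6}  B4 = {2, 5}  B5 = {4, 5}
Tree: B1–B2, B2–B3, B2–B4, B2–B5
The largest bag has 2 vertices, giving width 1; this decomposition certifies tw(G) ≤ 1. Any graph with an edge has treewidth ≥ 1, and G has the edge 5–1. Combining the bounds, tw(G) = 1.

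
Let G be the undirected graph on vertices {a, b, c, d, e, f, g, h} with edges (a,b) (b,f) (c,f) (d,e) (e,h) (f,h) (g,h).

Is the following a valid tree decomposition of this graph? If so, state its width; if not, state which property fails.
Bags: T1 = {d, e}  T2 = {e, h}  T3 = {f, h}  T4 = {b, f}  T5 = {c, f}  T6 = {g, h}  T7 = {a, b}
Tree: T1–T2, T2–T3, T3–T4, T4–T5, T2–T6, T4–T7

Every vertex of G appears in some bag (union = {a, b, c, d, e, f, g, h}); every edge is covered by a bag; and for each vertex v the set of bags containing v is connected in the bag tree. The decomposition is therefore valid. The largest bag has 2 vertices, so the width is 1.

Yes; width 1.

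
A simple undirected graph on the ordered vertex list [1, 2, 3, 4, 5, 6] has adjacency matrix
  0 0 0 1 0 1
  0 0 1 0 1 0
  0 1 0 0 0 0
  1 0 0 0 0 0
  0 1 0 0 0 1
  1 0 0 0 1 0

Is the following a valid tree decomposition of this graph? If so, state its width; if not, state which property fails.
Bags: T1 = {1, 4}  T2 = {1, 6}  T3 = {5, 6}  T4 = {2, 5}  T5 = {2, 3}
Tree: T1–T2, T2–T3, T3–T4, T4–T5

Checking the three conditions: (i) the bags cover all of {1, 2, 3, 4, 5, 6}; (ii) for each edge, some bag contains both endpoints; (iii) the bags containing any fixed vertex form a subtree. All hold, so the decomposition is valid with width 2 − 1 = 1.

Yes; width 1.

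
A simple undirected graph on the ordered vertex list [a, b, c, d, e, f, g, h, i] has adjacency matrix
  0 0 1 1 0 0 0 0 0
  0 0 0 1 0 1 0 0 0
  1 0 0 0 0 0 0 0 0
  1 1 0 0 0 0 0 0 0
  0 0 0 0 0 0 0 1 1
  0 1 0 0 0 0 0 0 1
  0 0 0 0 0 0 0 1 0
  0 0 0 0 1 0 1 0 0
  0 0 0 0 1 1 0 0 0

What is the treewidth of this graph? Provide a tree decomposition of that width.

Treewidth 1.
Bags: B1 = {a, c}  B2 = {a, d}  B3 = {b, d}  B4 = {b, f}  B5 = {f, i}  B6 = {e, i}  B7 = {e, h}  B8 = {g, h}
Tree: B1–B2, B2–B3, B3–B4, B4–B5, B5–B6, B6–B7, B7–B8

Every bag has size at most 2, so the width is 2 − 1 = 1 and tw(G) ≤ 1. G has an edge, so its treewidth is at least 1. Hence tw(G) = 1 exactly.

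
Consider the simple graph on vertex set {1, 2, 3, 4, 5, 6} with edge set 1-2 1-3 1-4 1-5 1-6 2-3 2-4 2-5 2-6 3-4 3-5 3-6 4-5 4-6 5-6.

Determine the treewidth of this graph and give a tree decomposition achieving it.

A single bag containing all 6 vertices is trivially a valid decomposition of width 5. On the other hand G contains the 6-clique {1, 2, 3, 4, 5, 6}. A clique must lie in a single bag of any decomposition, so no decomposition can have width below 5. Hence tw(G) = 5 exactly.

Treewidth 5.
One such decomposition:
Bags: B1 = {1, 2, 3, 4, 5, 6}
Tree: (single bag)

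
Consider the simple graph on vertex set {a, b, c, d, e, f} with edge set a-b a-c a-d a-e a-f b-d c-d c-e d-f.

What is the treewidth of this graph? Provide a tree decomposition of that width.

Treewidth 2.
Bags: B1 = {a, c, d}  B2 = {a, c, e}  B3 = {a, d, f}  B4 = {a, b, d}
Tree: B1–B2, B1–B3, B1–B4

The largest bag has 3 vertices, giving width 2; this decomposition certifies tw(G) ≤ 2. On the other hand G contains the 3-clique {a, c, d}. A clique must lie in a single bag of any decomposition, so no decomposition can have width below 2. Combining the bounds, tw(G) = 2.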